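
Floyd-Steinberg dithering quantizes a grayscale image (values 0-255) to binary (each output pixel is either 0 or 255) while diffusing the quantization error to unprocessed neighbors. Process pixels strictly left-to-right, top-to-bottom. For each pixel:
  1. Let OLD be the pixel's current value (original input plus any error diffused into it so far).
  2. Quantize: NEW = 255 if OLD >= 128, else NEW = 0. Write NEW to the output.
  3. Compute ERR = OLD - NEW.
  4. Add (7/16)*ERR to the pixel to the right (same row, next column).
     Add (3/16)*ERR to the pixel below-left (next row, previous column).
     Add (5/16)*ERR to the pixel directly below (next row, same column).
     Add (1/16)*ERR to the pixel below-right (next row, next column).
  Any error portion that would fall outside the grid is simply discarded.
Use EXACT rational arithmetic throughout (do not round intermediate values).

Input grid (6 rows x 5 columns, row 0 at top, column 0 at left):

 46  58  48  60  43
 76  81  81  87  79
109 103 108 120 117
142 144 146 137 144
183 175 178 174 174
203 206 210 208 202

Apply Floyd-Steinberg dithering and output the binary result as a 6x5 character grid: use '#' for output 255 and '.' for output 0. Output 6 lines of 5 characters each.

Answer: .....
.#.#.
.#.#.
#.#.#
####.
#.###

Derivation:
(0,0): OLD=46 → NEW=0, ERR=46
(0,1): OLD=625/8 → NEW=0, ERR=625/8
(0,2): OLD=10519/128 → NEW=0, ERR=10519/128
(0,3): OLD=196513/2048 → NEW=0, ERR=196513/2048
(0,4): OLD=2784615/32768 → NEW=0, ERR=2784615/32768
(1,0): OLD=13443/128 → NEW=0, ERR=13443/128
(1,1): OLD=173717/1024 → NEW=255, ERR=-87403/1024
(1,2): OLD=3021625/32768 → NEW=0, ERR=3021625/32768
(1,3): OLD=23383045/131072 → NEW=255, ERR=-10040315/131072
(1,4): OLD=163661935/2097152 → NEW=0, ERR=163661935/2097152
(2,0): OLD=2061367/16384 → NEW=0, ERR=2061367/16384
(2,1): OLD=81382605/524288 → NEW=255, ERR=-52310835/524288
(2,2): OLD=616289703/8388608 → NEW=0, ERR=616289703/8388608
(2,3): OLD=19944733701/134217728 → NEW=255, ERR=-14280786939/134217728
(2,4): OLD=193380614883/2147483648 → NEW=0, ERR=193380614883/2147483648
(3,0): OLD=1364068551/8388608 → NEW=255, ERR=-775026489/8388608
(3,1): OLD=6310794811/67108864 → NEW=0, ERR=6310794811/67108864
(3,2): OLD=394952981625/2147483648 → NEW=255, ERR=-152655348615/2147483648
(3,3): OLD=404268221201/4294967296 → NEW=0, ERR=404268221201/4294967296
(3,4): OLD=14202303165173/68719476736 → NEW=255, ERR=-3321163402507/68719476736
(4,0): OLD=184426078665/1073741824 → NEW=255, ERR=-89378086455/1073741824
(4,1): OLD=5115015346761/34359738368 → NEW=255, ERR=-3646717937079/34359738368
(4,2): OLD=73050645675367/549755813888 → NEW=255, ERR=-67137086866073/549755813888
(4,3): OLD=1200504548464713/8796093022208 → NEW=255, ERR=-1042499172198327/8796093022208
(4,4): OLD=15893225507853951/140737488355328 → NEW=0, ERR=15893225507853951/140737488355328
(5,0): OLD=86359782575227/549755813888 → NEW=255, ERR=-53827949966213/549755813888
(5,1): OLD=448144618490929/4398046511104 → NEW=0, ERR=448144618490929/4398046511104
(5,2): OLD=26396872955718841/140737488355328 → NEW=255, ERR=-9491186574889799/140737488355328
(5,3): OLD=87257175933070999/562949953421312 → NEW=255, ERR=-56295062189363561/562949953421312
(5,4): OLD=1676533377268521549/9007199254740992 → NEW=255, ERR=-620302432690431411/9007199254740992
Row 0: .....
Row 1: .#.#.
Row 2: .#.#.
Row 3: #.#.#
Row 4: ####.
Row 5: #.###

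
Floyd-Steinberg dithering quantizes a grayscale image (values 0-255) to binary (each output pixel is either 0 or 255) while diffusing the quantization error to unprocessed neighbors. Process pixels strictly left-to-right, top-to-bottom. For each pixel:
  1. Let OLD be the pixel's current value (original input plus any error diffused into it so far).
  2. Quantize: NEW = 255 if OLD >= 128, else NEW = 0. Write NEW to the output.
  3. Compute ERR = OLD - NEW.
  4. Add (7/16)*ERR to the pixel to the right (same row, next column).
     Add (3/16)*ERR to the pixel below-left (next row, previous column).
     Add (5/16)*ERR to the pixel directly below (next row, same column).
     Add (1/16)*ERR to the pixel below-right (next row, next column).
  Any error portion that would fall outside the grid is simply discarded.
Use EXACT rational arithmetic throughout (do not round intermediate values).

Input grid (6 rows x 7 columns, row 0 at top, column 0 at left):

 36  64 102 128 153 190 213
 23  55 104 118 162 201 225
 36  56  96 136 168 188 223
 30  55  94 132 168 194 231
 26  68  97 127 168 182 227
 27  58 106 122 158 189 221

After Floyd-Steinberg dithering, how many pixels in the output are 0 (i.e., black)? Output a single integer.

(0,0): OLD=36 → NEW=0, ERR=36
(0,1): OLD=319/4 → NEW=0, ERR=319/4
(0,2): OLD=8761/64 → NEW=255, ERR=-7559/64
(0,3): OLD=78159/1024 → NEW=0, ERR=78159/1024
(0,4): OLD=3053865/16384 → NEW=255, ERR=-1124055/16384
(0,5): OLD=41938975/262144 → NEW=255, ERR=-24907745/262144
(0,6): OLD=719032537/4194304 → NEW=255, ERR=-350514983/4194304
(1,0): OLD=3149/64 → NEW=0, ERR=3149/64
(1,1): OLD=41755/512 → NEW=0, ERR=41755/512
(1,2): OLD=1999927/16384 → NEW=0, ERR=1999927/16384
(1,3): OLD=11469483/65536 → NEW=255, ERR=-5242197/65536
(1,4): OLD=388056801/4194304 → NEW=0, ERR=388056801/4194304
(1,5): OLD=6436678321/33554432 → NEW=255, ERR=-2119701839/33554432
(1,6): OLD=88749251647/536870912 → NEW=255, ERR=-48152830913/536870912
(2,0): OLD=546137/8192 → NEW=0, ERR=546137/8192
(2,1): OLD=35812707/262144 → NEW=255, ERR=-31034013/262144
(2,2): OLD=303881449/4194304 → NEW=0, ERR=303881449/4194304
(2,3): OLD=5626312161/33554432 → NEW=255, ERR=-2930067999/33554432
(2,4): OLD=38081499441/268435456 → NEW=255, ERR=-30369541839/268435456
(2,5): OLD=925370748219/8589934592 → NEW=0, ERR=925370748219/8589934592
(2,6): OLD=32731611717965/137438953472 → NEW=255, ERR=-2315321417395/137438953472
(3,0): OLD=120109001/4194304 → NEW=0, ERR=120109001/4194304
(3,1): OLD=1620147989/33554432 → NEW=0, ERR=1620147989/33554432
(3,2): OLD=30599800975/268435456 → NEW=0, ERR=30599800975/268435456
(3,3): OLD=148067839289/1073741824 → NEW=255, ERR=-125736325831/1073741824
(3,4): OLD=13215398079433/137438953472 → NEW=0, ERR=13215398079433/137438953472
(3,5): OLD=285326394158443/1099511627776 → NEW=255, ERR=4950929075563/1099511627776
(3,6): OLD=4124286078865269/17592186044416 → NEW=255, ERR=-361721362460811/17592186044416
(4,0): OLD=23623447719/536870912 → NEW=0, ERR=23623447719/536870912
(4,1): OLD=1078064283387/8589934592 → NEW=0, ERR=1078064283387/8589934592
(4,2): OLD=23171082691733/137438953472 → NEW=255, ERR=-11875850443627/137438953472
(4,3): OLD=85493522077687/1099511627776 → NEW=0, ERR=85493522077687/1099511627776
(4,4): OLD=1984328311379381/8796093022208 → NEW=255, ERR=-258675409283659/8796093022208
(4,5): OLD=48609471224198197/281474976710656 → NEW=255, ERR=-23166647837019083/281474976710656
(4,6): OLD=832480309400448259/4503599627370496 → NEW=255, ERR=-315937595579028221/4503599627370496
(5,0): OLD=8834920411425/137438953472 → NEW=0, ERR=8834920411425/137438953472
(5,1): OLD=123026492829067/1099511627776 → NEW=0, ERR=123026492829067/1099511627776
(5,2): OLD=1322697973636541/8796093022208 → NEW=255, ERR=-920305747026499/8796093022208
(5,3): OLD=6305746788514449/70368744177664 → NEW=0, ERR=6305746788514449/70368744177664
(5,4): OLD=799127983858388123/4503599627370496 → NEW=255, ERR=-349289921121088357/4503599627370496
(5,5): OLD=4120134701034458347/36028797018963968 → NEW=0, ERR=4120134701034458347/36028797018963968
(5,6): OLD=140635934419998227813/576460752303423488 → NEW=255, ERR=-6361557417374761627/576460752303423488
Output grid:
  Row 0: ..#.###  (3 black, running=3)
  Row 1: ...#.##  (4 black, running=7)
  Row 2: .#.##.#  (3 black, running=10)
  Row 3: ...#.##  (4 black, running=14)
  Row 4: ..#.###  (3 black, running=17)
  Row 5: ..#.#.#  (4 black, running=21)

Answer: 21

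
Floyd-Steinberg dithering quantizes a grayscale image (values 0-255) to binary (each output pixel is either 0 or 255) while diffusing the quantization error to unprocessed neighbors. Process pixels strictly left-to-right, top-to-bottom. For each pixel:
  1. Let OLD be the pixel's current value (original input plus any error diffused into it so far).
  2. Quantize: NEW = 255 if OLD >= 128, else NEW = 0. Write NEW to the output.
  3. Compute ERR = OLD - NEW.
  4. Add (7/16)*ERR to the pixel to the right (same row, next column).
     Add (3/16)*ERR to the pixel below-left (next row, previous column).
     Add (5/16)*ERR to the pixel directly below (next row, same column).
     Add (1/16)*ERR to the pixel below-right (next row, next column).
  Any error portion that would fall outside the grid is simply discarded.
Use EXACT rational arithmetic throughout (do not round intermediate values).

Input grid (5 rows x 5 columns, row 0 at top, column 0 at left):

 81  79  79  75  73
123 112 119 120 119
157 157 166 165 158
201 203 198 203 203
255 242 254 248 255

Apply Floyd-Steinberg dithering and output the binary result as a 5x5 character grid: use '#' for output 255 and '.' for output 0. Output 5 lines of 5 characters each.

(0,0): OLD=81 → NEW=0, ERR=81
(0,1): OLD=1831/16 → NEW=0, ERR=1831/16
(0,2): OLD=33041/256 → NEW=255, ERR=-32239/256
(0,3): OLD=81527/4096 → NEW=0, ERR=81527/4096
(0,4): OLD=5354817/65536 → NEW=0, ERR=5354817/65536
(1,0): OLD=43461/256 → NEW=255, ERR=-21819/256
(1,1): OLD=188259/2048 → NEW=0, ERR=188259/2048
(1,2): OLD=8568607/65536 → NEW=255, ERR=-8143073/65536
(1,3): OLD=20790259/262144 → NEW=0, ERR=20790259/262144
(1,4): OLD=756968057/4194304 → NEW=255, ERR=-312579463/4194304
(2,0): OLD=4836593/32768 → NEW=255, ERR=-3519247/32768
(2,1): OLD=115463531/1048576 → NEW=0, ERR=115463531/1048576
(2,2): OLD=3287688449/16777216 → NEW=255, ERR=-990501631/16777216
(2,3): OLD=38175641459/268435456 → NEW=255, ERR=-30275399821/268435456
(2,4): OLD=387940831077/4294967296 → NEW=0, ERR=387940831077/4294967296
(3,0): OLD=3155531489/16777216 → NEW=255, ERR=-1122658591/16777216
(3,1): OLD=25548755277/134217728 → NEW=255, ERR=-8676765363/134217728
(3,2): OLD=588421143519/4294967296 → NEW=255, ERR=-506795516961/4294967296
(3,3): OLD=1111338406087/8589934592 → NEW=255, ERR=-1079094914873/8589934592
(3,4): OLD=23257038667203/137438953472 → NEW=255, ERR=-11789894468157/137438953472
(4,0): OLD=476671690511/2147483648 → NEW=255, ERR=-70936639729/2147483648
(4,1): OLD=12440930805647/68719476736 → NEW=255, ERR=-5082535762033/68719476736
(4,2): OLD=172813779941185/1099511627776 → NEW=255, ERR=-107561685141695/1099511627776
(4,3): OLD=2506612477926799/17592186044416 → NEW=255, ERR=-1979394963399281/17592186044416
(4,4): OLD=48164835472141929/281474976710656 → NEW=255, ERR=-23611283589075351/281474976710656
Row 0: ..#..
Row 1: #.#.#
Row 2: #.##.
Row 3: #####
Row 4: #####

Answer: ..#..
#.#.#
#.##.
#####
#####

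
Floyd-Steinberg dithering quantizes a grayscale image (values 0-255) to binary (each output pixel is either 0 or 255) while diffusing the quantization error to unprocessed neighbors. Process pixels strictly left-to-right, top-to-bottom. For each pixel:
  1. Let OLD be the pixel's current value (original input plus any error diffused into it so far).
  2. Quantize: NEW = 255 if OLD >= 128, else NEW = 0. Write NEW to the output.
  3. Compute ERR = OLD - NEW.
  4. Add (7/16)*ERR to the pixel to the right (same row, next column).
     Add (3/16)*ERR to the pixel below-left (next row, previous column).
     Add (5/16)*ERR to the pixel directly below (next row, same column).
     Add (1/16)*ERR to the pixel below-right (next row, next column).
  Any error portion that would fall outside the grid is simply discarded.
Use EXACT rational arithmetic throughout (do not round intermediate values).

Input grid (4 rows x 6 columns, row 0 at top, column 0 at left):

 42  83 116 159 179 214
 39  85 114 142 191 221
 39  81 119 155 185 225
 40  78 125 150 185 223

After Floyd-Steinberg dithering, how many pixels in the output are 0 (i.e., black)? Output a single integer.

(0,0): OLD=42 → NEW=0, ERR=42
(0,1): OLD=811/8 → NEW=0, ERR=811/8
(0,2): OLD=20525/128 → NEW=255, ERR=-12115/128
(0,3): OLD=240827/2048 → NEW=0, ERR=240827/2048
(0,4): OLD=7551261/32768 → NEW=255, ERR=-804579/32768
(0,5): OLD=106565579/524288 → NEW=255, ERR=-27127861/524288
(1,0): OLD=9105/128 → NEW=0, ERR=9105/128
(1,1): OLD=135863/1024 → NEW=255, ERR=-125257/1024
(1,2): OLD=1942851/32768 → NEW=0, ERR=1942851/32768
(1,3): OLD=25449959/131072 → NEW=255, ERR=-7973401/131072
(1,4): OLD=1294870709/8388608 → NEW=255, ERR=-844224331/8388608
(1,5): OLD=21376346467/134217728 → NEW=255, ERR=-12849174173/134217728
(2,0): OLD=627405/16384 → NEW=0, ERR=627405/16384
(2,1): OLD=39369311/524288 → NEW=0, ERR=39369311/524288
(2,2): OLD=1269445213/8388608 → NEW=255, ERR=-869649827/8388608
(2,3): OLD=5064703797/67108864 → NEW=0, ERR=5064703797/67108864
(2,4): OLD=353940096415/2147483648 → NEW=255, ERR=-193668233825/2147483648
(2,5): OLD=5131208133449/34359738368 → NEW=255, ERR=-3630525150391/34359738368
(3,0): OLD=554037053/8388608 → NEW=0, ERR=554037053/8388608
(3,1): OLD=7604534457/67108864 → NEW=0, ERR=7604534457/67108864
(3,2): OLD=86448429659/536870912 → NEW=255, ERR=-50453652901/536870912
(3,3): OLD=3747976024305/34359738368 → NEW=0, ERR=3747976024305/34359738368
(3,4): OLD=52074375963153/274877906944 → NEW=255, ERR=-18019490307567/274877906944
(3,5): OLD=684617399877983/4398046511104 → NEW=255, ERR=-436884460453537/4398046511104
Output grid:
  Row 0: ..#.##  (3 black, running=3)
  Row 1: .#.###  (2 black, running=5)
  Row 2: ..#.##  (3 black, running=8)
  Row 3: ..#.##  (3 black, running=11)

Answer: 11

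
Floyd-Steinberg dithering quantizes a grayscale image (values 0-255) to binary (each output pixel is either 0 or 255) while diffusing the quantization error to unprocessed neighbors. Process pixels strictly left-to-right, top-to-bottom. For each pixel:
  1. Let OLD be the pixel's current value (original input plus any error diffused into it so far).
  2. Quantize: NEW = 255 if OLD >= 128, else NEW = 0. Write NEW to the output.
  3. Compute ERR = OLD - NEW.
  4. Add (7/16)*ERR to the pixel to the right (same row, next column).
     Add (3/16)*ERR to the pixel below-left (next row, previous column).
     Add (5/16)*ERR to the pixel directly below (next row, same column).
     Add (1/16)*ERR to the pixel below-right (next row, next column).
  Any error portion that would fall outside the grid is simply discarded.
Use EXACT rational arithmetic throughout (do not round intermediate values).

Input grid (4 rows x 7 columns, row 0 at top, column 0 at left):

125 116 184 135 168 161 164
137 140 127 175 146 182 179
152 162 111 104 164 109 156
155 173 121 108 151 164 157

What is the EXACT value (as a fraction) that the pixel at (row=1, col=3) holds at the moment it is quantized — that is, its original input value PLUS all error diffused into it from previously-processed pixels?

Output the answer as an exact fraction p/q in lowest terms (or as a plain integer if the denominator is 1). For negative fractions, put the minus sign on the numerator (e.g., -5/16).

Answer: 34648663/262144

Derivation:
(0,0): OLD=125 → NEW=0, ERR=125
(0,1): OLD=2731/16 → NEW=255, ERR=-1349/16
(0,2): OLD=37661/256 → NEW=255, ERR=-27619/256
(0,3): OLD=359627/4096 → NEW=0, ERR=359627/4096
(0,4): OLD=13527437/65536 → NEW=255, ERR=-3184243/65536
(0,5): OLD=146531035/1048576 → NEW=255, ERR=-120855845/1048576
(0,6): OLD=1905472509/16777216 → NEW=0, ERR=1905472509/16777216
(1,0): OLD=41025/256 → NEW=255, ERR=-24255/256
(1,1): OLD=122439/2048 → NEW=0, ERR=122439/2048
(1,2): OLD=8561235/65536 → NEW=255, ERR=-8150445/65536
(1,3): OLD=34648663/262144 → NEW=255, ERR=-32198057/262144
Target (1,3): original=175, with diffused error = 34648663/262144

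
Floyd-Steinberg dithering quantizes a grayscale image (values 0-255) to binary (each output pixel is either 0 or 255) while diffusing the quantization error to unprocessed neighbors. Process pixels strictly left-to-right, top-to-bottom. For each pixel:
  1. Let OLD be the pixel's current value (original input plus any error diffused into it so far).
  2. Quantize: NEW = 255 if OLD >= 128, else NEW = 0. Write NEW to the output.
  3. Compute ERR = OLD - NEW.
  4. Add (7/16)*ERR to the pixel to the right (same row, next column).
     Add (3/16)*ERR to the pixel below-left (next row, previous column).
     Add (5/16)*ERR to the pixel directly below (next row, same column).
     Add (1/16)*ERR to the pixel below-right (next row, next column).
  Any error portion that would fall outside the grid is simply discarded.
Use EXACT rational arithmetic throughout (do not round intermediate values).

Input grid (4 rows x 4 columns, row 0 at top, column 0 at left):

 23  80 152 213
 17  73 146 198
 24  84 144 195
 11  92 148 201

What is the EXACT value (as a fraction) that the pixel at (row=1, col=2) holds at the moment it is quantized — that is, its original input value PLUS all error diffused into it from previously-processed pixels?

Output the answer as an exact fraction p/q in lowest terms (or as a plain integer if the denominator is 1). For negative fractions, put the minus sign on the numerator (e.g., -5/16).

Answer: 10891241/65536

Derivation:
(0,0): OLD=23 → NEW=0, ERR=23
(0,1): OLD=1441/16 → NEW=0, ERR=1441/16
(0,2): OLD=48999/256 → NEW=255, ERR=-16281/256
(0,3): OLD=758481/4096 → NEW=255, ERR=-285999/4096
(1,0): OLD=10515/256 → NEW=0, ERR=10515/256
(1,1): OLD=222469/2048 → NEW=0, ERR=222469/2048
(1,2): OLD=10891241/65536 → NEW=255, ERR=-5820439/65536
Target (1,2): original=146, with diffused error = 10891241/65536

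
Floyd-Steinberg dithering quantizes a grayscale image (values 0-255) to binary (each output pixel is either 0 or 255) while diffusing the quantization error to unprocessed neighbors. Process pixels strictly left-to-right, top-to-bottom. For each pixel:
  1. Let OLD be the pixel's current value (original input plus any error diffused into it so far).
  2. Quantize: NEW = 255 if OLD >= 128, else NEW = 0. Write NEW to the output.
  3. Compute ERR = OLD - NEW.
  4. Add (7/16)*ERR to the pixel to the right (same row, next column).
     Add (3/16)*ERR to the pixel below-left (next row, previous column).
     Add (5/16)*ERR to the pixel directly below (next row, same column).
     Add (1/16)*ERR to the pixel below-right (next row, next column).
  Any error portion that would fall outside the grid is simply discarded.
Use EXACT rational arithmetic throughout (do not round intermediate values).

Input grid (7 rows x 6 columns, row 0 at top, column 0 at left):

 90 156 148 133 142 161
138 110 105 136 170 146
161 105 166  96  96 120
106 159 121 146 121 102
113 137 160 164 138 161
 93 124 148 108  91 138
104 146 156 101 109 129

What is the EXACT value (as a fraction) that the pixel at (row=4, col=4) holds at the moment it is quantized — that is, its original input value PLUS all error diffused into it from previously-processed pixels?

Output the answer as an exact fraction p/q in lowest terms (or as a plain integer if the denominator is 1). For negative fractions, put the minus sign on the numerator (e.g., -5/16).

Answer: 21073529926826049/140737488355328

Derivation:
(0,0): OLD=90 → NEW=0, ERR=90
(0,1): OLD=1563/8 → NEW=255, ERR=-477/8
(0,2): OLD=15605/128 → NEW=0, ERR=15605/128
(0,3): OLD=381619/2048 → NEW=255, ERR=-140621/2048
(0,4): OLD=3668709/32768 → NEW=0, ERR=3668709/32768
(0,5): OLD=110091331/524288 → NEW=255, ERR=-23602109/524288
(1,0): OLD=19833/128 → NEW=255, ERR=-12807/128
(1,1): OLD=77903/1024 → NEW=0, ERR=77903/1024
(1,2): OLD=5235707/32768 → NEW=255, ERR=-3120133/32768
(1,3): OLD=13303391/131072 → NEW=0, ERR=13303391/131072
(1,4): OLD=1985249725/8388608 → NEW=255, ERR=-153845315/8388608
(1,5): OLD=17569891867/134217728 → NEW=255, ERR=-16655628773/134217728
(2,0): OLD=2359253/16384 → NEW=255, ERR=-1818667/16384
(2,1): OLD=29414391/524288 → NEW=0, ERR=29414391/524288
(2,2): OLD=1548326053/8388608 → NEW=255, ERR=-590768987/8388608
(2,3): OLD=5873157053/67108864 → NEW=0, ERR=5873157053/67108864
(2,4): OLD=239730789815/2147483648 → NEW=0, ERR=239730789815/2147483648
(2,5): OLD=4429449430385/34359738368 → NEW=255, ERR=-4332283853455/34359738368
(3,0): OLD=686448901/8388608 → NEW=0, ERR=686448901/8388608
(3,1): OLD=12897723937/67108864 → NEW=255, ERR=-4215036383/67108864
(3,2): OLD=49085629875/536870912 → NEW=0, ERR=49085629875/536870912
(3,3): OLD=7898580075481/34359738368 → NEW=255, ERR=-863153208359/34359738368
(3,4): OLD=34833524528953/274877906944 → NEW=0, ERR=34833524528953/274877906944
(3,5): OLD=549829602793399/4398046511104 → NEW=0, ERR=549829602793399/4398046511104
(4,0): OLD=136145673003/1073741824 → NEW=0, ERR=136145673003/1073741824
(4,1): OLD=3351838117167/17179869184 → NEW=255, ERR=-1029028524753/17179869184
(4,2): OLD=84514374182365/549755813888 → NEW=255, ERR=-55673358359075/549755813888
(4,3): OLD=1243058322625585/8796093022208 → NEW=255, ERR=-999945398037455/8796093022208
(4,4): OLD=21073529926826049/140737488355328 → NEW=255, ERR=-14814529603782591/140737488355328
Target (4,4): original=138, with diffused error = 21073529926826049/140737488355328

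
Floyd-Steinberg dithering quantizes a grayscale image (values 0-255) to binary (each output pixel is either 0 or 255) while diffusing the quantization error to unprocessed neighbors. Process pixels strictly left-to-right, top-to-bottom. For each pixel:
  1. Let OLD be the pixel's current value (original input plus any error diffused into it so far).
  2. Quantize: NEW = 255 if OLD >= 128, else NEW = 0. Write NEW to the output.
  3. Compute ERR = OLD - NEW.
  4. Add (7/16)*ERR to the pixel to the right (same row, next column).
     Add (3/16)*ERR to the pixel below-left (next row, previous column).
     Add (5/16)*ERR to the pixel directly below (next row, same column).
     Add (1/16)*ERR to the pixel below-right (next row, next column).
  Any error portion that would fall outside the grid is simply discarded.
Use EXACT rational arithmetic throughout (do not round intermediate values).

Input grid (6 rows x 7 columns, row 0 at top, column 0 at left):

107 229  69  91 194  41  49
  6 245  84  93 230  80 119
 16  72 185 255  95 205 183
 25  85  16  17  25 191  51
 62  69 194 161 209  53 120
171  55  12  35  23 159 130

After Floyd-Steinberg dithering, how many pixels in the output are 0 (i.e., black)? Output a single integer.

(0,0): OLD=107 → NEW=0, ERR=107
(0,1): OLD=4413/16 → NEW=255, ERR=333/16
(0,2): OLD=19995/256 → NEW=0, ERR=19995/256
(0,3): OLD=512701/4096 → NEW=0, ERR=512701/4096
(0,4): OLD=16302891/65536 → NEW=255, ERR=-408789/65536
(0,5): OLD=40130093/1048576 → NEW=0, ERR=40130093/1048576
(0,6): OLD=1102994235/16777216 → NEW=0, ERR=1102994235/16777216
(1,0): OLD=11095/256 → NEW=0, ERR=11095/256
(1,1): OLD=597601/2048 → NEW=255, ERR=75361/2048
(1,2): OLD=9783029/65536 → NEW=255, ERR=-6928651/65536
(1,3): OLD=23481361/262144 → NEW=0, ERR=23481361/262144
(1,4): OLD=4735176403/16777216 → NEW=255, ERR=456986323/16777216
(1,5): OLD=15544240451/134217728 → NEW=0, ERR=15544240451/134217728
(1,6): OLD=413616658573/2147483648 → NEW=255, ERR=-133991671667/2147483648
(2,0): OLD=1194171/32768 → NEW=0, ERR=1194171/32768
(2,1): OLD=86327993/1048576 → NEW=0, ERR=86327993/1048576
(2,2): OLD=3474149995/16777216 → NEW=255, ERR=-804040085/16777216
(2,3): OLD=34967010259/134217728 → NEW=255, ERR=741489619/134217728
(2,4): OLD=143068002499/1073741824 → NEW=255, ERR=-130736162621/1073741824
(2,5): OLD=6113498559169/34359738368 → NEW=255, ERR=-2648234724671/34359738368
(2,6): OLD=75327662690903/549755813888 → NEW=255, ERR=-64860069850537/549755813888
(3,0): OLD=869481739/16777216 → NEW=0, ERR=869481739/16777216
(3,1): OLD=17004460335/134217728 → NEW=0, ERR=17004460335/134217728
(3,2): OLD=67251904637/1073741824 → NEW=0, ERR=67251904637/1073741824
(3,3): OLD=87203410011/4294967296 → NEW=0, ERR=87203410011/4294967296
(3,4): OLD=-10045382543093/549755813888 → NEW=0, ERR=-10045382543093/549755813888
(3,5): OLD=568180093326417/4398046511104 → NEW=255, ERR=-553321767005103/4398046511104
(3,6): OLD=-3217823254754225/70368744177664 → NEW=0, ERR=-3217823254754225/70368744177664
(4,0): OLD=218936636741/2147483648 → NEW=0, ERR=218936636741/2147483648
(4,1): OLD=5778540321793/34359738368 → NEW=255, ERR=-2983192962047/34359738368
(4,2): OLD=102976605587887/549755813888 → NEW=255, ERR=-37211126953553/549755813888
(4,3): OLD=607900048926261/4398046511104 → NEW=255, ERR=-513601811405259/4398046511104
(4,4): OLD=4569685271203599/35184372088832 → NEW=255, ERR=-4402329611448561/35184372088832
(4,5): OLD=-57164939587807601/1125899906842624 → NEW=0, ERR=-57164939587807601/1125899906842624
(4,6): OLD=1362497011289540505/18014398509481984 → NEW=0, ERR=1362497011289540505/18014398509481984
(5,0): OLD=102573596227987/549755813888 → NEW=255, ERR=-37614136313453/549755813888
(5,1): OLD=-36877438395727/4398046511104 → NEW=0, ERR=-36877438395727/4398046511104
(5,2): OLD=-1412408175069017/35184372088832 → NEW=0, ERR=-1412408175069017/35184372088832
(5,3): OLD=-13158091135660317/281474976710656 → NEW=0, ERR=-13158091135660317/281474976710656
(5,4): OLD=-961445006395342111/18014398509481984 → NEW=0, ERR=-961445006395342111/18014398509481984
(5,5): OLD=18179408934568561361/144115188075855872 → NEW=0, ERR=18179408934568561361/144115188075855872
(5,6): OLD=474198221924102390559/2305843009213693952 → NEW=255, ERR=-113791745425389567201/2305843009213693952
Output grid:
  Row 0: .#..#..  (5 black, running=5)
  Row 1: .##.#.#  (3 black, running=8)
  Row 2: ..#####  (2 black, running=10)
  Row 3: .....#.  (6 black, running=16)
  Row 4: .####..  (3 black, running=19)
  Row 5: #.....#  (5 black, running=24)

Answer: 24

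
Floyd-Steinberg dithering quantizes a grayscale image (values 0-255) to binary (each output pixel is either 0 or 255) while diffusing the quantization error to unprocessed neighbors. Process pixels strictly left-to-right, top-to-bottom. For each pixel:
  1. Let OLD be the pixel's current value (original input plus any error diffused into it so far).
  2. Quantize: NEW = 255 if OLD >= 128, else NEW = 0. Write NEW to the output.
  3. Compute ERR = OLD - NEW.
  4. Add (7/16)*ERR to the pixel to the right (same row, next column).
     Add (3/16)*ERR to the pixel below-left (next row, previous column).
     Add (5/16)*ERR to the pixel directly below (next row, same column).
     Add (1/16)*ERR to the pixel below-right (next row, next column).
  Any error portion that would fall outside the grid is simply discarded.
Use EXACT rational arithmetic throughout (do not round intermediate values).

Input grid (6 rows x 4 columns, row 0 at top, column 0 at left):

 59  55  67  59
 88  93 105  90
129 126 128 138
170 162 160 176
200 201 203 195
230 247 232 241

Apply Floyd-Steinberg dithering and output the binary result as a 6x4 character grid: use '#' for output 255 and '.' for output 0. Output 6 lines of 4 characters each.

(0,0): OLD=59 → NEW=0, ERR=59
(0,1): OLD=1293/16 → NEW=0, ERR=1293/16
(0,2): OLD=26203/256 → NEW=0, ERR=26203/256
(0,3): OLD=425085/4096 → NEW=0, ERR=425085/4096
(1,0): OLD=31127/256 → NEW=0, ERR=31127/256
(1,1): OLD=397985/2048 → NEW=255, ERR=-124255/2048
(1,2): OLD=8844213/65536 → NEW=255, ERR=-7867467/65536
(1,3): OLD=80014339/1048576 → NEW=0, ERR=80014339/1048576
(2,0): OLD=5099387/32768 → NEW=255, ERR=-3256453/32768
(2,1): OLD=51015545/1048576 → NEW=0, ERR=51015545/1048576
(2,2): OLD=256452445/2097152 → NEW=0, ERR=256452445/2097152
(2,3): OLD=6974063177/33554432 → NEW=255, ERR=-1582316983/33554432
(3,0): OLD=2484140875/16777216 → NEW=255, ERR=-1794049205/16777216
(3,1): OLD=39496997781/268435456 → NEW=255, ERR=-28954043499/268435456
(3,2): OLD=623730399595/4294967296 → NEW=255, ERR=-471486260885/4294967296
(3,3): OLD=8306755817581/68719476736 → NEW=0, ERR=8306755817581/68719476736
(4,0): OLD=628607392303/4294967296 → NEW=255, ERR=-466609268177/4294967296
(4,1): OLD=3178145543821/34359738368 → NEW=0, ERR=3178145543821/34359738368
(4,2): OLD=247484029498221/1099511627776 → NEW=255, ERR=-32891435584659/1099511627776
(4,3): OLD=3744076212188427/17592186044416 → NEW=255, ERR=-741931229137653/17592186044416
(5,0): OLD=117313903098623/549755813888 → NEW=255, ERR=-22873829442817/549755813888
(5,1): OLD=4315413348375385/17592186044416 → NEW=255, ERR=-170594092950695/17592186044416
(5,2): OLD=1902441810327125/8796093022208 → NEW=255, ERR=-340561910335915/8796093022208
(5,3): OLD=58831683527522477/281474976710656 → NEW=255, ERR=-12944435533694803/281474976710656
Row 0: ....
Row 1: .##.
Row 2: #..#
Row 3: ###.
Row 4: #.##
Row 5: ####

Answer: ....
.##.
#..#
###.
#.##
####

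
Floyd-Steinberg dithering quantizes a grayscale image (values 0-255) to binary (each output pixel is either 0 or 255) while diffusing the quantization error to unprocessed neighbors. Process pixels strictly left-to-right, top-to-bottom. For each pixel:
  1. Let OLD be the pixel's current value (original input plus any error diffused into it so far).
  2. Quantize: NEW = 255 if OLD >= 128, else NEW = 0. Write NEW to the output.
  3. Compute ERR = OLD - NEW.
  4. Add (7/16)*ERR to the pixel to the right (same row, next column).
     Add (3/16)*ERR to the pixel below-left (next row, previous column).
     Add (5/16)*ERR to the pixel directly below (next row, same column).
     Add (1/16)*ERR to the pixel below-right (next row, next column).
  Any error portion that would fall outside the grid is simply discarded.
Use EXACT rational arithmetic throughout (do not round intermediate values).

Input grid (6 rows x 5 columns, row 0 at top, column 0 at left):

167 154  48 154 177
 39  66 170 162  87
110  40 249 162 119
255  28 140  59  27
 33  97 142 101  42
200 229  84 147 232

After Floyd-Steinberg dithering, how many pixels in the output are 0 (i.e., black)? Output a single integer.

Answer: 16

Derivation:
(0,0): OLD=167 → NEW=255, ERR=-88
(0,1): OLD=231/2 → NEW=0, ERR=231/2
(0,2): OLD=3153/32 → NEW=0, ERR=3153/32
(0,3): OLD=100919/512 → NEW=255, ERR=-29641/512
(0,4): OLD=1242497/8192 → NEW=255, ERR=-846463/8192
(1,0): OLD=1061/32 → NEW=0, ERR=1061/32
(1,1): OLD=33171/256 → NEW=255, ERR=-32109/256
(1,2): OLD=1165567/8192 → NEW=255, ERR=-923393/8192
(1,3): OLD=2666603/32768 → NEW=0, ERR=2666603/32768
(1,4): OLD=45452993/524288 → NEW=0, ERR=45452993/524288
(2,0): OLD=396673/4096 → NEW=0, ERR=396673/4096
(2,1): OLD=3160299/131072 → NEW=0, ERR=3160299/131072
(2,2): OLD=486000929/2097152 → NEW=255, ERR=-48772831/2097152
(2,3): OLD=6256768435/33554432 → NEW=255, ERR=-2299611725/33554432
(2,4): OLD=65065915685/536870912 → NEW=0, ERR=65065915685/536870912
(3,0): OLD=607722337/2097152 → NEW=255, ERR=72948577/2097152
(3,1): OLD=879883069/16777216 → NEW=0, ERR=879883069/16777216
(3,2): OLD=77488665535/536870912 → NEW=255, ERR=-59413417025/536870912
(3,3): OLD=11206898259/1073741824 → NEW=0, ERR=11206898259/1073741824
(3,4): OLD=1119376337431/17179869184 → NEW=0, ERR=1119376337431/17179869184
(4,0): OLD=14415962335/268435456 → NEW=0, ERR=14415962335/268435456
(4,1): OLD=1016263003791/8589934592 → NEW=0, ERR=1016263003791/8589934592
(4,2): OLD=22596564747105/137438953472 → NEW=255, ERR=-12450368388255/137438953472
(4,3): OLD=153776382318671/2199023255552 → NEW=0, ERR=153776382318671/2199023255552
(4,4): OLD=3293530887551913/35184372088832 → NEW=0, ERR=3293530887551913/35184372088832
(5,0): OLD=32843133679373/137438953472 → NEW=255, ERR=-2203799455987/137438953472
(5,1): OLD=269740318591767/1099511627776 → NEW=255, ERR=-10635146491113/1099511627776
(5,2): OLD=2532058209452415/35184372088832 → NEW=0, ERR=2532058209452415/35184372088832
(5,3): OLD=29868364889963977/140737488355328 → NEW=255, ERR=-6019694640644663/140737488355328
(5,4): OLD=555992000509898099/2251799813685248 → NEW=255, ERR=-18216951979840141/2251799813685248
Output grid:
  Row 0: #..##  (2 black, running=2)
  Row 1: .##..  (3 black, running=5)
  Row 2: ..##.  (3 black, running=8)
  Row 3: #.#..  (3 black, running=11)
  Row 4: ..#..  (4 black, running=15)
  Row 5: ##.##  (1 black, running=16)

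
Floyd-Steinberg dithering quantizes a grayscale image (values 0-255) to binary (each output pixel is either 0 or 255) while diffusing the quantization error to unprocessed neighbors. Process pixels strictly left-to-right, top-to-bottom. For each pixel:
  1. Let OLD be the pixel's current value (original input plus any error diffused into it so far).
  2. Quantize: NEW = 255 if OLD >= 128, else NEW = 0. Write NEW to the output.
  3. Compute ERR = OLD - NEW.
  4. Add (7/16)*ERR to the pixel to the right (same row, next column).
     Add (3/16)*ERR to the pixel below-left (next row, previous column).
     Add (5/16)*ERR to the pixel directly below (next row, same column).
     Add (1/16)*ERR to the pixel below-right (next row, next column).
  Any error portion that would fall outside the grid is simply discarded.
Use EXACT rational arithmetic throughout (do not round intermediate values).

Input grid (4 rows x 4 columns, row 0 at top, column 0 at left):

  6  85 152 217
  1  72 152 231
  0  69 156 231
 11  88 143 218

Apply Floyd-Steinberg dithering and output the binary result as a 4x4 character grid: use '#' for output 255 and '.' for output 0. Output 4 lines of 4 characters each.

Answer: ..##
..##
..##
..##

Derivation:
(0,0): OLD=6 → NEW=0, ERR=6
(0,1): OLD=701/8 → NEW=0, ERR=701/8
(0,2): OLD=24363/128 → NEW=255, ERR=-8277/128
(0,3): OLD=386477/2048 → NEW=255, ERR=-135763/2048
(1,0): OLD=2471/128 → NEW=0, ERR=2471/128
(1,1): OLD=98385/1024 → NEW=0, ERR=98385/1024
(1,2): OLD=5468133/32768 → NEW=255, ERR=-2887707/32768
(1,3): OLD=87916627/524288 → NEW=255, ERR=-45776813/524288
(2,0): OLD=393995/16384 → NEW=0, ERR=393995/16384
(2,1): OLD=49402857/524288 → NEW=0, ERR=49402857/524288
(2,2): OLD=167058621/1048576 → NEW=255, ERR=-100328259/1048576
(2,3): OLD=2623064329/16777216 → NEW=255, ERR=-1655125751/16777216
(3,0): OLD=303522459/8388608 → NEW=0, ERR=303522459/8388608
(3,1): OLD=15681893061/134217728 → NEW=0, ERR=15681893061/134217728
(3,2): OLD=325577440699/2147483648 → NEW=255, ERR=-222030889541/2147483648
(3,3): OLD=4671453982365/34359738368 → NEW=255, ERR=-4090279301475/34359738368
Row 0: ..##
Row 1: ..##
Row 2: ..##
Row 3: ..##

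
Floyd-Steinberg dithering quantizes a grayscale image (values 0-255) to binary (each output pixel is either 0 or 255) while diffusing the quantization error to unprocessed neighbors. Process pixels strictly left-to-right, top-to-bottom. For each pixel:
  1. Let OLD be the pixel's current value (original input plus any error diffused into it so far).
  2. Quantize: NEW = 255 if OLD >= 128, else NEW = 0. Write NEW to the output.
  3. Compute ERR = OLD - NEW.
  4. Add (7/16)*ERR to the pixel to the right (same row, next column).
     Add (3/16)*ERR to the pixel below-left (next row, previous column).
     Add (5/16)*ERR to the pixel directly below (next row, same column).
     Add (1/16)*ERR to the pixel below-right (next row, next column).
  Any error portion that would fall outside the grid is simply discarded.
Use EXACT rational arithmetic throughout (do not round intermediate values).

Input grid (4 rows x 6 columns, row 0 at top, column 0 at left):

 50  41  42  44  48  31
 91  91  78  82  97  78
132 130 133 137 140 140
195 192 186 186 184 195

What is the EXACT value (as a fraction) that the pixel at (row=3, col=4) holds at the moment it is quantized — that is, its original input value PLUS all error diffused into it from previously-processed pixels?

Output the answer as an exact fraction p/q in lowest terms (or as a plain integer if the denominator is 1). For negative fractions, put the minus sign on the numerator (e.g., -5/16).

(0,0): OLD=50 → NEW=0, ERR=50
(0,1): OLD=503/8 → NEW=0, ERR=503/8
(0,2): OLD=8897/128 → NEW=0, ERR=8897/128
(0,3): OLD=152391/2048 → NEW=0, ERR=152391/2048
(0,4): OLD=2639601/32768 → NEW=0, ERR=2639601/32768
(0,5): OLD=34730135/524288 → NEW=0, ERR=34730135/524288
(1,0): OLD=15157/128 → NEW=0, ERR=15157/128
(1,1): OLD=182899/1024 → NEW=255, ERR=-78221/1024
(1,2): OLD=2758511/32768 → NEW=0, ERR=2758511/32768
(1,3): OLD=21172227/131072 → NEW=255, ERR=-12251133/131072
(1,4): OLD=825033833/8388608 → NEW=0, ERR=825033833/8388608
(1,5): OLD=19698368271/134217728 → NEW=255, ERR=-14527152369/134217728
(2,0): OLD=2534305/16384 → NEW=255, ERR=-1643615/16384
(2,1): OLD=44787195/524288 → NEW=0, ERR=44787195/524288
(2,2): OLD=1462813361/8388608 → NEW=255, ERR=-676281679/8388608
(2,3): OLD=6457387369/67108864 → NEW=0, ERR=6457387369/67108864
(2,4): OLD=400927223227/2147483648 → NEW=255, ERR=-146681107013/2147483648
(2,5): OLD=2832632094157/34359738368 → NEW=0, ERR=2832632094157/34359738368
(3,0): OLD=1507161745/8388608 → NEW=255, ERR=-631933295/8388608
(3,1): OLD=11029435197/67108864 → NEW=255, ERR=-6083325123/67108864
(3,2): OLD=77593179655/536870912 → NEW=255, ERR=-59308902905/536870912
(3,3): OLD=5150272603285/34359738368 → NEW=255, ERR=-3611460680555/34359738368
(3,4): OLD=37972217522933/274877906944 → NEW=255, ERR=-32121648747787/274877906944
Target (3,4): original=184, with diffused error = 37972217522933/274877906944

Answer: 37972217522933/274877906944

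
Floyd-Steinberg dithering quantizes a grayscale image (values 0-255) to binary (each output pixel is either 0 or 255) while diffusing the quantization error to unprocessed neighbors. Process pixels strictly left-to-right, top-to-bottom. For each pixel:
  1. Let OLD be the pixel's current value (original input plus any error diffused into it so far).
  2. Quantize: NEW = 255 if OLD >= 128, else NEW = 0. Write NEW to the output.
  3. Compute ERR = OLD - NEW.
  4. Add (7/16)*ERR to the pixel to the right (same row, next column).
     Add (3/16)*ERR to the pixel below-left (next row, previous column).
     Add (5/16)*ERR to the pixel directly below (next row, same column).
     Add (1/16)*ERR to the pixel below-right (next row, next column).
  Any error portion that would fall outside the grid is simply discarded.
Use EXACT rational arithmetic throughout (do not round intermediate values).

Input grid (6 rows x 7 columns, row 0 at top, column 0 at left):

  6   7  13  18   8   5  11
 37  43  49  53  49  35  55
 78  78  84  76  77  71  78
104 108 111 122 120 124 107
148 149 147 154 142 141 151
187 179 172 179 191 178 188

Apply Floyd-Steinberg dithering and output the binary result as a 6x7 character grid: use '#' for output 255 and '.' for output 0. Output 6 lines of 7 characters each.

Answer: .......
.......
.#.#.#.
.#.#.#.
#.#.#.#
#######

Derivation:
(0,0): OLD=6 → NEW=0, ERR=6
(0,1): OLD=77/8 → NEW=0, ERR=77/8
(0,2): OLD=2203/128 → NEW=0, ERR=2203/128
(0,3): OLD=52285/2048 → NEW=0, ERR=52285/2048
(0,4): OLD=628139/32768 → NEW=0, ERR=628139/32768
(0,5): OLD=7018413/524288 → NEW=0, ERR=7018413/524288
(0,6): OLD=141403579/8388608 → NEW=0, ERR=141403579/8388608
(1,0): OLD=5207/128 → NEW=0, ERR=5207/128
(1,1): OLD=69025/1024 → NEW=0, ERR=69025/1024
(1,2): OLD=2924789/32768 → NEW=0, ERR=2924789/32768
(1,3): OLD=13722993/131072 → NEW=0, ERR=13722993/131072
(1,4): OLD=879976915/8388608 → NEW=0, ERR=879976915/8388608
(1,5): OLD=6001973123/67108864 → NEW=0, ERR=6001973123/67108864
(1,6): OLD=107624112205/1073741824 → NEW=0, ERR=107624112205/1073741824
(2,0): OLD=1693307/16384 → NEW=0, ERR=1693307/16384
(2,1): OLD=85752121/524288 → NEW=255, ERR=-47941319/524288
(2,2): OLD=803053675/8388608 → NEW=0, ERR=803053675/8388608
(2,3): OLD=11800978771/67108864 → NEW=255, ERR=-5311781549/67108864
(2,4): OLD=52863408995/536870912 → NEW=0, ERR=52863408995/536870912
(2,5): OLD=2875525669569/17179869184 → NEW=255, ERR=-1505340972351/17179869184
(2,6): OLD=21049524031063/274877906944 → NEW=0, ERR=21049524031063/274877906944
(3,0): OLD=999520395/8388608 → NEW=0, ERR=999520395/8388608
(3,1): OLD=10466493039/67108864 → NEW=255, ERR=-6646267281/67108864
(3,2): OLD=41355892509/536870912 → NEW=0, ERR=41355892509/536870912
(3,3): OLD=333744417003/2147483648 → NEW=255, ERR=-213863913237/2147483648
(3,4): OLD=23591276137611/274877906944 → NEW=0, ERR=23591276137611/274877906944
(3,5): OLD=340142030025361/2199023255552 → NEW=255, ERR=-220608900140399/2199023255552
(3,6): OLD=2869762829303823/35184372088832 → NEW=0, ERR=2869762829303823/35184372088832
(4,0): OLD=178955803909/1073741824 → NEW=255, ERR=-94848361211/1073741824
(4,1): OLD=1740234563073/17179869184 → NEW=0, ERR=1740234563073/17179869184
(4,2): OLD=52371458722095/274877906944 → NEW=255, ERR=-17722407548625/274877906944
(4,3): OLD=254158725387701/2199023255552 → NEW=0, ERR=254158725387701/2199023255552
(4,4): OLD=3419059806128303/17592186044416 → NEW=255, ERR=-1066947635197777/17592186044416
(4,5): OLD=58418936361929871/562949953421312 → NEW=0, ERR=58418936361929871/562949953421312
(4,6): OLD=1942124789907762585/9007199254740992 → NEW=255, ERR=-354711020051190375/9007199254740992
(5,0): OLD=49035003390867/274877906944 → NEW=255, ERR=-21058862879853/274877906944
(5,1): OLD=350804323629297/2199023255552 → NEW=255, ERR=-209946606536463/2199023255552
(5,2): OLD=2429207825907655/17592186044416 → NEW=255, ERR=-2056799615418425/17592186044416
(5,3): OLD=20908847775040579/140737488355328 → NEW=255, ERR=-14979211755568061/140737488355328
(5,4): OLD=1370566949653020513/9007199254740992 → NEW=255, ERR=-926268860305932447/9007199254740992
(5,5): OLD=11115863057470187409/72057594037927936 → NEW=255, ERR=-7258823422201436271/72057594037927936
(5,6): OLD=159226661962956586079/1152921504606846976 → NEW=255, ERR=-134768321711789392801/1152921504606846976
Row 0: .......
Row 1: .......
Row 2: .#.#.#.
Row 3: .#.#.#.
Row 4: #.#.#.#
Row 5: #######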